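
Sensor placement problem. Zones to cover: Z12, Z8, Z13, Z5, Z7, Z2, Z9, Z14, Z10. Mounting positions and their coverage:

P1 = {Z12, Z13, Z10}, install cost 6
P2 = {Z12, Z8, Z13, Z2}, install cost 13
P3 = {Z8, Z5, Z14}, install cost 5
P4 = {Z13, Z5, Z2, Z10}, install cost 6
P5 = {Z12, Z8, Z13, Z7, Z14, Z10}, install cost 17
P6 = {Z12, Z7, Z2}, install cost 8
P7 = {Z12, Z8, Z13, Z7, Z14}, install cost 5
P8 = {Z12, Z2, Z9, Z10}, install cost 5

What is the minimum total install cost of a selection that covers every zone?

15

P3, P7, P8 cover every zone at install cost 5 + 5 + 5 = 15.
Any cover uses at least 3 sensor positions; among all covering selections none totals below 15.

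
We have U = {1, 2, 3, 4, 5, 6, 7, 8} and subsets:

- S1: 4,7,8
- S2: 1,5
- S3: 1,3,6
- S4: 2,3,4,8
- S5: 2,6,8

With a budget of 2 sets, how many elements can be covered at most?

Choosing S1, S3 covers {1, 3, 4, 6, 7, 8} — 6 elements.
No choice of 2 sets does better; here 2, 5 are left uncovered.

6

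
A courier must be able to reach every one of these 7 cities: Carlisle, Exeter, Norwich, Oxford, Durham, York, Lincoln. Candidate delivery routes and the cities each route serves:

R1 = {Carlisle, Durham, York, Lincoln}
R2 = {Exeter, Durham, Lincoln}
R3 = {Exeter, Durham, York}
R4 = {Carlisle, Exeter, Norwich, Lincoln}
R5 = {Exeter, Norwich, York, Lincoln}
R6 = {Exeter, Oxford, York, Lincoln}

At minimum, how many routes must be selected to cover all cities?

R1, R4, R6 together cover {Carlisle, Exeter, Norwich, Oxford, Durham, York, Lincoln} — every city.
No 2 of the 6 routes cover everything (all 15 pairs fall short), so 3 is minimum.

3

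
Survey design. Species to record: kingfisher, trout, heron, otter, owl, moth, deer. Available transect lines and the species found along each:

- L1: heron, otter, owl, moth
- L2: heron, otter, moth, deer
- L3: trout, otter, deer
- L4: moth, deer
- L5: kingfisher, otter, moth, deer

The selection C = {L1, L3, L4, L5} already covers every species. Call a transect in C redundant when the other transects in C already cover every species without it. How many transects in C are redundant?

1

Drop L1: heron, owl uncovered — not redundant.
Drop L3: trout uncovered — not redundant.
Drop L4: the rest still cover every species — redundant.
Drop L5: kingfisher uncovered — not redundant.
1 redundant: L4.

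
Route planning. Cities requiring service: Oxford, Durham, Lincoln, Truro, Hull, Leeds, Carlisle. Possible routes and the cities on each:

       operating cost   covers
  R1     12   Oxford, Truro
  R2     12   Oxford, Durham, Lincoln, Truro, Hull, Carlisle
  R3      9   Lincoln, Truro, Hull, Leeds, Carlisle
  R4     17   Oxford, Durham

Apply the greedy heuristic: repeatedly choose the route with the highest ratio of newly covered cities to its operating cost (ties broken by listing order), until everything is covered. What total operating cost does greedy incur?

Pick 1: R3 adds 5 new (Lincoln, Truro, Hull, Leeds, Carlisle) at operating cost 9 (ratio 5/9).
Pick 2: R2 adds 2 new (Oxford, Durham) at operating cost 12 (ratio 2/12).
Greedy total operating cost: 9 + 12 = 21.

21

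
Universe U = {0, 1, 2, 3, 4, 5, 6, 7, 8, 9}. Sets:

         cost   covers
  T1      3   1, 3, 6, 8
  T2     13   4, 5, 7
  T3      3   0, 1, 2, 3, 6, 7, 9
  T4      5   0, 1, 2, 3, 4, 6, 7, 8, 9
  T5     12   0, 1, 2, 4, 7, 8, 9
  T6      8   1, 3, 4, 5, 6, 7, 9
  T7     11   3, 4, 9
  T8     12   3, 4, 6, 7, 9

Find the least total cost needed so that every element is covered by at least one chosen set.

T4, T6 cover every element at cost 5 + 8 = 13.
Any cover uses at least 2 sets; among all covering selections none totals below 13.
Greedy by coverage-per-cost would pick T3, T4, T6 for 16 — worse than the optimum 13.

13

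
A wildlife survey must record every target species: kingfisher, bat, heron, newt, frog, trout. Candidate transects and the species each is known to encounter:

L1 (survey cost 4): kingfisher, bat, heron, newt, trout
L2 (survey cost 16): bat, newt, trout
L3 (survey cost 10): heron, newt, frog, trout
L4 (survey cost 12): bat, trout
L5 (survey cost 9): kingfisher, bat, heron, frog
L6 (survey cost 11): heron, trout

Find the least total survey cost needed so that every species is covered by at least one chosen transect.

L1, L5 cover every species at survey cost 4 + 9 = 13.
Any cover uses at least 2 transects; among all covering selections none totals below 13.

13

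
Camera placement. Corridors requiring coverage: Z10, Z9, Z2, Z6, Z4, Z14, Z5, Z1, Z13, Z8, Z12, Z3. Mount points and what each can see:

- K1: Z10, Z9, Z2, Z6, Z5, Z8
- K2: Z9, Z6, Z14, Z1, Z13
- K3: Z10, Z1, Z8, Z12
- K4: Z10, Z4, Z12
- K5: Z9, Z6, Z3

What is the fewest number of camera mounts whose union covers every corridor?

4

K1, K2, K4, K5 together cover {Z10, Z9, Z2, Z6, Z4, Z14, Z5, Z1, Z13, Z8, Z12, Z3} — every corridor.
No 3 of the 5 camera mounts cover everything (all 10 triples fall short), so 4 is minimum.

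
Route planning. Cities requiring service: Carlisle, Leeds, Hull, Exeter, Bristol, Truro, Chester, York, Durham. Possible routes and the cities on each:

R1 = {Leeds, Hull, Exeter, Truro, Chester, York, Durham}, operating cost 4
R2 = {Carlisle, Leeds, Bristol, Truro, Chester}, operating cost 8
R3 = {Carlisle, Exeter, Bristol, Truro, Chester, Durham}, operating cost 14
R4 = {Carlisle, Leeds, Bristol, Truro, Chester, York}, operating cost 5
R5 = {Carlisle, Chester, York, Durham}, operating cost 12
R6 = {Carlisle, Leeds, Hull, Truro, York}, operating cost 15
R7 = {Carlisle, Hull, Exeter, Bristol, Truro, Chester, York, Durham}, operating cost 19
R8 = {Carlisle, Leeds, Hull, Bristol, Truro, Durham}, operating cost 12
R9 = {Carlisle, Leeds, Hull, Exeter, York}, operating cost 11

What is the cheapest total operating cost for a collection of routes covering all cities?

9

R1, R4 cover every city at operating cost 4 + 5 = 9.
Any cover uses at least 2 routes; among all covering selections none totals below 9.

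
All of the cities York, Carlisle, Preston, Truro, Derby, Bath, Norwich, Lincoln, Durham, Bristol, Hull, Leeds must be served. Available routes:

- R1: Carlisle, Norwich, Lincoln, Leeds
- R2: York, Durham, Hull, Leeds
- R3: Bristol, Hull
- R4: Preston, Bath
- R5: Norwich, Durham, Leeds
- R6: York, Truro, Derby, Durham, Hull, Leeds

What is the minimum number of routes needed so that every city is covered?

R1, R3, R4, R6 together cover {York, Carlisle, Preston, Truro, Derby, Bath, Norwich, Lincoln, Durham, Bristol, Hull, Leeds} — every city.
No 3 of the 6 routes cover everything (all 20 triples fall short), so 4 is minimum.

4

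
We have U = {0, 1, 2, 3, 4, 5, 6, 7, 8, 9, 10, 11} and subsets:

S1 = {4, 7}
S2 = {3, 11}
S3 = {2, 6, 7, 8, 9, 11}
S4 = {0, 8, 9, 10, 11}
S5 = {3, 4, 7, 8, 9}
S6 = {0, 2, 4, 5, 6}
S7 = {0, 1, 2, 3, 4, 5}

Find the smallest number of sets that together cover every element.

3

S3, S4, S7 together cover {0, 1, 2, 3, 4, 5, 6, 7, 8, 9, 10, 11} — every element.
No 2 of the 7 sets cover everything (all 21 pairs fall short), so 3 is minimum.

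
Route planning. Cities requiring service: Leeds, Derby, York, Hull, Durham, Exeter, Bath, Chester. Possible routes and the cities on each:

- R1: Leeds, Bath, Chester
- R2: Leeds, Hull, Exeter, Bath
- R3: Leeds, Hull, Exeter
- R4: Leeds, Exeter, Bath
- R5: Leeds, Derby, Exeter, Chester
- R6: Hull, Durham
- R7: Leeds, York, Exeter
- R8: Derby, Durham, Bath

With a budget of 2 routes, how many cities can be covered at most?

Choosing R2, R5 covers {Leeds, Derby, Hull, Exeter, Bath, Chester} — 6 cities.
No choice of 2 routes does better; here York, Durham are left uncovered.

6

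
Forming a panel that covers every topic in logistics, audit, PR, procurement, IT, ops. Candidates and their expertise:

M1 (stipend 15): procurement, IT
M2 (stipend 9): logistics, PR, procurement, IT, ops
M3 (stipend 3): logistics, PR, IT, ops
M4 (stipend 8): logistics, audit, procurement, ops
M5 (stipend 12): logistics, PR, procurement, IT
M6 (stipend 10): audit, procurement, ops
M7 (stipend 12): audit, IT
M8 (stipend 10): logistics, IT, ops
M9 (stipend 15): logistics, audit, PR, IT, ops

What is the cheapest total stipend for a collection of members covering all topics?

11

M3, M4 cover every topic at stipend 3 + 8 = 11.
Any cover uses at least 2 members; among all covering selections none totals below 11.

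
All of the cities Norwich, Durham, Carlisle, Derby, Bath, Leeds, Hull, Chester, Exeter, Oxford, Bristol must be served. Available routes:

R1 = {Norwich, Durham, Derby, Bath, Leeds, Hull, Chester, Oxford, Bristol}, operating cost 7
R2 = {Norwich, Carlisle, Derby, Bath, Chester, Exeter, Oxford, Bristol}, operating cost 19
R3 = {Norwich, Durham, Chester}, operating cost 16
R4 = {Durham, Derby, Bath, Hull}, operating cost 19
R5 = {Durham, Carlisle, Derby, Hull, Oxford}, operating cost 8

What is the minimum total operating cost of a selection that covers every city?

R1, R2 cover every city at operating cost 7 + 19 = 26.
Any cover uses at least 2 routes; among all covering selections none totals below 26.

26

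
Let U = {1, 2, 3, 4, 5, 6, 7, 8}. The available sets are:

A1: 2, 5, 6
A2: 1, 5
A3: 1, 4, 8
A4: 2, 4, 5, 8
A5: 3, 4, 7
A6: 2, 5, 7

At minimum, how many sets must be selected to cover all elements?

3

A1, A3, A5 together cover {1, 2, 3, 4, 5, 6, 7, 8} — every element.
No 2 of the 6 sets cover everything (all 15 pairs fall short), so 3 is minimum.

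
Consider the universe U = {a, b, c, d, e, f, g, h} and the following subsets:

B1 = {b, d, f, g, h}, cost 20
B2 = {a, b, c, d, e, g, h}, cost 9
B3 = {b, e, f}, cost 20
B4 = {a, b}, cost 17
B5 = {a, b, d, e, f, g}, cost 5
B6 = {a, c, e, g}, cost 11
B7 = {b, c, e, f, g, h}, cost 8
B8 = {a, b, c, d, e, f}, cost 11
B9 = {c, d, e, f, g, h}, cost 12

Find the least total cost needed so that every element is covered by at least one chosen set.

B5, B7 cover every element at cost 5 + 8 = 13.
Any cover uses at least 2 sets; among all covering selections none totals below 13.

13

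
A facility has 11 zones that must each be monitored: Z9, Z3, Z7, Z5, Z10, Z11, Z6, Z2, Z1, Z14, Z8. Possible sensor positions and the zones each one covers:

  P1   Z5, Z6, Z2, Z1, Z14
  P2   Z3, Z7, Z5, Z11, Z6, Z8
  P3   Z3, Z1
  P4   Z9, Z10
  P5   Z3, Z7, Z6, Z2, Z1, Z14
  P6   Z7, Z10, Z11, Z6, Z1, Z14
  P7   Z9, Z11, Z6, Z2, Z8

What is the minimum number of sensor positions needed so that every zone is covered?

P1, P2, P4 together cover {Z9, Z3, Z7, Z5, Z10, Z11, Z6, Z2, Z1, Z14, Z8} — every zone.
No 2 of the 7 sensor positions cover everything (all 21 pairs fall short), so 3 is minimum.

3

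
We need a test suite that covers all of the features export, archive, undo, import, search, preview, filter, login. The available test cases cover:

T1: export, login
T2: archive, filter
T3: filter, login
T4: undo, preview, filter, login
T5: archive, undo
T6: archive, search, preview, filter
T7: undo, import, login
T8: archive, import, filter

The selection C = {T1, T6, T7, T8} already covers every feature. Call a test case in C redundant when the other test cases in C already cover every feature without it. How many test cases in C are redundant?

Drop T1: export uncovered — not redundant.
Drop T6: search, preview uncovered — not redundant.
Drop T7: undo uncovered — not redundant.
Drop T8: the rest still cover every feature — redundant.
1 redundant: T8.

1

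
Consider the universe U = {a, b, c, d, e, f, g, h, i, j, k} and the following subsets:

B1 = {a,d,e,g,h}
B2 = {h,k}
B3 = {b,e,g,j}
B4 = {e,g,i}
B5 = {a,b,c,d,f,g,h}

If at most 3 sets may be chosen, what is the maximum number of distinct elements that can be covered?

10

Choosing B2, B3, B5 covers {a, b, c, d, e, f, g, h, j, k} — 10 elements.
No choice of 3 sets does better; here i is left uncovered.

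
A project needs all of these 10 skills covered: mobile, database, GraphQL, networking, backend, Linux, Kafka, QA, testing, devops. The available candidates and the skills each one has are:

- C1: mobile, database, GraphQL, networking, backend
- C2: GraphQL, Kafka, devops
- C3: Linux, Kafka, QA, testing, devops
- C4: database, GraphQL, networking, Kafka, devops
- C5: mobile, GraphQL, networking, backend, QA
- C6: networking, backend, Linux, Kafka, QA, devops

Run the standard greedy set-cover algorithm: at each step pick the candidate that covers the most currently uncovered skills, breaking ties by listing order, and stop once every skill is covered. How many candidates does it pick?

Pick 1: C6 covers 6 new skills (networking, backend, Linux, Kafka, QA, devops).
Pick 2: C1 covers 3 new skills (mobile, database, GraphQL).
Pick 3: C3 covers 1 new skills (testing).
Greedy uses 3 candidates. (The true minimum is 2.)

3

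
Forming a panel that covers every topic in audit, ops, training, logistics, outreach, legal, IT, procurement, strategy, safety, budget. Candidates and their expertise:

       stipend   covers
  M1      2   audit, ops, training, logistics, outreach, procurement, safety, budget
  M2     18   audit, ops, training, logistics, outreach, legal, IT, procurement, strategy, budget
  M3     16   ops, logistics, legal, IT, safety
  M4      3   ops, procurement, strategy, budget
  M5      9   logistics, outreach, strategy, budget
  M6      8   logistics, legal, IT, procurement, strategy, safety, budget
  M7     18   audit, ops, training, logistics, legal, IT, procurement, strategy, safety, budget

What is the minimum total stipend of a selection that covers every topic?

10

M1, M6 cover every topic at stipend 2 + 8 = 10.
Any cover uses at least 2 members; among all covering selections none totals below 10.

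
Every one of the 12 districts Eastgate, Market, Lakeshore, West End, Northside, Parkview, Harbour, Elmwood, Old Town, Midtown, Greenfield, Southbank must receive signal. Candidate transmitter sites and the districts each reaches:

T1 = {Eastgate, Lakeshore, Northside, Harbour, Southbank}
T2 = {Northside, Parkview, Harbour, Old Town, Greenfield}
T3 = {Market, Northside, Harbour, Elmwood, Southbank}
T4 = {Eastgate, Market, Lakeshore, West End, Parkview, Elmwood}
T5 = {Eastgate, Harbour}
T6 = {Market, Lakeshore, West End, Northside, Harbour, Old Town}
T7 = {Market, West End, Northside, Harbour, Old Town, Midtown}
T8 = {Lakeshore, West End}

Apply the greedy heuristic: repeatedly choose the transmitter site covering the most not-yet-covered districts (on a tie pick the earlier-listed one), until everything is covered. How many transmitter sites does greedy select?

4

Pick 1: T4 covers 6 new districts (Eastgate, Market, Lakeshore, West End, Parkview, Elmwood).
Pick 2: T2 covers 4 new districts (Northside, Harbour, Old Town, Greenfield).
Pick 3: T1 covers 1 new districts (Southbank).
Pick 4: T7 covers 1 new districts (Midtown).
Greedy uses 4 transmitter sites.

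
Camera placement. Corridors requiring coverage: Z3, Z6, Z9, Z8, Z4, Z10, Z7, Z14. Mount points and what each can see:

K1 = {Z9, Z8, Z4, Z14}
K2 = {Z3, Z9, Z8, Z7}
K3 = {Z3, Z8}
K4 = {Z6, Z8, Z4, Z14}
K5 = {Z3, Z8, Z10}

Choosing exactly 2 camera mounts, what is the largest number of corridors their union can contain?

Choosing K2, K4 covers {Z3, Z6, Z9, Z8, Z4, Z7, Z14} — 7 corridors.
No choice of 2 camera mounts does better; here Z10 is left uncovered.

7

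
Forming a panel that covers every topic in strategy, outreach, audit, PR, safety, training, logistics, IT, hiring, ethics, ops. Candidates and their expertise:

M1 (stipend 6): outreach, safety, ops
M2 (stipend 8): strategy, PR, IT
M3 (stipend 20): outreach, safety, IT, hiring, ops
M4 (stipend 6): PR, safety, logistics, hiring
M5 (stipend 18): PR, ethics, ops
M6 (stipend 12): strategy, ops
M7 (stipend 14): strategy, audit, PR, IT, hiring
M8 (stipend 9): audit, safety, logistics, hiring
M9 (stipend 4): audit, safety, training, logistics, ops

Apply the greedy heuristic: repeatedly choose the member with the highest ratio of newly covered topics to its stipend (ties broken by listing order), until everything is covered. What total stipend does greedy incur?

Pick 1: M9 adds 5 new (audit, safety, training, logistics, ops) at stipend 4 (ratio 5/4).
Pick 2: M2 adds 3 new (strategy, PR, IT) at stipend 8 (ratio 3/8).
Pick 3: M1 adds 1 new (outreach) at stipend 6 (ratio 1/6).
Pick 4: M4 adds 1 new (hiring) at stipend 6 (ratio 1/6).
Pick 5: M5 adds 1 new (ethics) at stipend 18 (ratio 1/18).
Greedy total stipend: 4 + 8 + 6 + 6 + 18 = 42.

42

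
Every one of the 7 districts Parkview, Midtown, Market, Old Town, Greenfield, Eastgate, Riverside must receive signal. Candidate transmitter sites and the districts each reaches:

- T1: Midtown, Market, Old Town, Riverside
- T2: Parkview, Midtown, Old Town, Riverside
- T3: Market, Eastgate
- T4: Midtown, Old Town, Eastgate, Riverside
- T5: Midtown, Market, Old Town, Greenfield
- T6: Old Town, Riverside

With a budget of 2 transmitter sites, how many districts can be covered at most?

6

Choosing T2, T3 covers {Parkview, Midtown, Market, Old Town, Eastgate, Riverside} — 6 districts.
No choice of 2 transmitter sites does better; here Greenfield is left uncovered.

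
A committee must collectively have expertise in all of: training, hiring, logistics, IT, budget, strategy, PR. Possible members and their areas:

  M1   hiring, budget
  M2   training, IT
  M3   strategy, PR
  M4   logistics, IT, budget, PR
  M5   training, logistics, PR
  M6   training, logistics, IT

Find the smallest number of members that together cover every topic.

3

M1, M3, M6 together cover {training, hiring, logistics, IT, budget, strategy, PR} — every topic.
No 2 of the 6 members cover everything (all 15 pairs fall short), so 3 is minimum.
Greedy (largest uncovered first) would take M4, M1, M2, M3 — 4 members — but 3 suffice.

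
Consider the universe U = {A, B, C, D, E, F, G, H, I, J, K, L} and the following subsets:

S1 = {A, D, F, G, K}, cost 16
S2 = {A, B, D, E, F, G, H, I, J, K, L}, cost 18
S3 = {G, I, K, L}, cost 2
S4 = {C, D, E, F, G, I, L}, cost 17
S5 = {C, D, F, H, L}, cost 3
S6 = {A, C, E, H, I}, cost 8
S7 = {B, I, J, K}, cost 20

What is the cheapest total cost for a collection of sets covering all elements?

S2, S5 cover every element at cost 18 + 3 = 21.
Any cover uses at least 2 sets; among all covering selections none totals below 21.

21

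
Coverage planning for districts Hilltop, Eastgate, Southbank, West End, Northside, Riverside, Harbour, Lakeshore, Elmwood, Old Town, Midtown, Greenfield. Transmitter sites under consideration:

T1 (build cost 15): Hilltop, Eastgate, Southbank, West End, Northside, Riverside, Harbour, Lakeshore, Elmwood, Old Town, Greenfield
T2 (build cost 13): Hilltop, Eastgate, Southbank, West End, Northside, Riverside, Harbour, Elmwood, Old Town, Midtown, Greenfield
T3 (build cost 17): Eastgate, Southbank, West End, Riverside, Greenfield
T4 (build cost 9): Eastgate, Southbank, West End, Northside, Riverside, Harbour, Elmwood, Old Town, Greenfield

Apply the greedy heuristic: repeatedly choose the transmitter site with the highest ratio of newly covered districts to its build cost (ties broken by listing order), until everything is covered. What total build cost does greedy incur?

Pick 1: T4 adds 9 new (Eastgate, Southbank, West End, Northside, Riverside, Harbour, Elmwood, Old Town, Greenfield) at build cost 9 (ratio 9/9).
Pick 2: T2 adds 2 new (Hilltop, Midtown) at build cost 13 (ratio 2/13).
Pick 3: T1 adds 1 new (Lakeshore) at build cost 15 (ratio 1/15).
Greedy total build cost: 9 + 13 + 15 = 37. (The true optimum is 28, so greedy overshoots here.)

37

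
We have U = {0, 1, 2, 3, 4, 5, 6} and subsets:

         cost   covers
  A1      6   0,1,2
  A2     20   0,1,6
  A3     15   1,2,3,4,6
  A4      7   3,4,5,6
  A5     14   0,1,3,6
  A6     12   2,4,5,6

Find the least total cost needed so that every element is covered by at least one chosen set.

13

A1, A4 cover every element at cost 6 + 7 = 13.
Any cover uses at least 2 sets; among all covering selections none totals below 13.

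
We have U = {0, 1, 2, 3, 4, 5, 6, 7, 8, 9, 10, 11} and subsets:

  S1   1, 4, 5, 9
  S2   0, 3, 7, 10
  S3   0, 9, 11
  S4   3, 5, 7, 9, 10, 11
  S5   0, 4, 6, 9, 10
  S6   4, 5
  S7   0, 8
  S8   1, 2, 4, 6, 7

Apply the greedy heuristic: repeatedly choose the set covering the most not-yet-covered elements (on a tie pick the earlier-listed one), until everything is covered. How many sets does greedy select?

Pick 1: S4 covers 6 new elements (3, 5, 7, 9, 10, 11).
Pick 2: S8 covers 4 new elements (1, 2, 4, 6).
Pick 3: S7 covers 2 new elements (0, 8).
Greedy uses 3 sets.

3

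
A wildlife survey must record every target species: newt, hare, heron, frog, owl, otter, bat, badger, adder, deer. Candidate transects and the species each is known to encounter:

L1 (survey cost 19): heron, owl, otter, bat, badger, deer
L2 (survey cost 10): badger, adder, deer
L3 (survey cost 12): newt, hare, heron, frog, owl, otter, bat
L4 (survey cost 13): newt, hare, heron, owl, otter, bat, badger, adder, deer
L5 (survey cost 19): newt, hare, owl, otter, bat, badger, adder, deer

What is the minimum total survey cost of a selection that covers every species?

22

L2, L3 cover every species at survey cost 10 + 12 = 22.
Any cover uses at least 2 transects; among all covering selections none totals below 22.
Greedy by coverage-per-survey cost would pick L4, L3 for 25 — worse than the optimum 22.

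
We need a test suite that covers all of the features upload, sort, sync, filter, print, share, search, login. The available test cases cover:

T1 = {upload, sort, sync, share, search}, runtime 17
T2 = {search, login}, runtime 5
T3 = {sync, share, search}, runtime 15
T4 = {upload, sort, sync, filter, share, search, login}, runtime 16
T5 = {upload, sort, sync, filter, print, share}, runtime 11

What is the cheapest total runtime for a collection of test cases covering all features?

16

T2, T5 cover every feature at runtime 5 + 11 = 16.
Any cover uses at least 2 test cases; among all covering selections none totals below 16.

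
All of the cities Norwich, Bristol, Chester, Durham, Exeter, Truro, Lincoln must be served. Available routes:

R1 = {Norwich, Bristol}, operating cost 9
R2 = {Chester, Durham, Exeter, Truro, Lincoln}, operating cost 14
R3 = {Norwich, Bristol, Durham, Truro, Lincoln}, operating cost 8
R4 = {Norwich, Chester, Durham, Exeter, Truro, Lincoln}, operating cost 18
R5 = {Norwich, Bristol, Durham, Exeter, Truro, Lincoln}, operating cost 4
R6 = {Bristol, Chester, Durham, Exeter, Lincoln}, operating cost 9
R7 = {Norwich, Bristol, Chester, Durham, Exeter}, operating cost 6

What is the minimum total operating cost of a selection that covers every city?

R5, R7 cover every city at operating cost 4 + 6 = 10.
Any cover uses at least 2 routes; among all covering selections none totals below 10.

10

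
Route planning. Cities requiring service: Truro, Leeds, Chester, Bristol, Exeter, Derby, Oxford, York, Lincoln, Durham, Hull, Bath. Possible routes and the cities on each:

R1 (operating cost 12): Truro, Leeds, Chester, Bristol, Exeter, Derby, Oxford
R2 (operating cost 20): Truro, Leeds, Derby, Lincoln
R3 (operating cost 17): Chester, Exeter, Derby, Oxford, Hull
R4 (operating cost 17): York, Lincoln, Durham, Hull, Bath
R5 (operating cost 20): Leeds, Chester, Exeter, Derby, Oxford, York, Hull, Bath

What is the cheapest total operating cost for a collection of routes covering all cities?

R1, R4 cover every city at operating cost 12 + 17 = 29.
Any cover uses at least 2 routes; among all covering selections none totals below 29.

29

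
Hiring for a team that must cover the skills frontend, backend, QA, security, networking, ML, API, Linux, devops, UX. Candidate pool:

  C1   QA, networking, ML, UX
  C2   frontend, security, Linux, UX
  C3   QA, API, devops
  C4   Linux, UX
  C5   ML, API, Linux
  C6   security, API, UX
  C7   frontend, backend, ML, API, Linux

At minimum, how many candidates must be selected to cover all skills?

C1, C2, C3, C7 together cover {frontend, backend, QA, security, networking, ML, API, Linux, devops, UX} — every skill.
No 3 of the 7 candidates cover everything (all 35 triples fall short), so 4 is minimum.

4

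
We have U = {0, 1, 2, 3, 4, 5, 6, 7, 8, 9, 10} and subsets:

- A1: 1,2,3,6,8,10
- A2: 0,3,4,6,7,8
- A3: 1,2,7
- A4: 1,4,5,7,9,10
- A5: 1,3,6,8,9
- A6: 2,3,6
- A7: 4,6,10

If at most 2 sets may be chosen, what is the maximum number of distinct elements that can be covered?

Choosing A1, A4 covers {1, 2, 3, 4, 5, 6, 7, 8, 9, 10} — 10 elements.
No choice of 2 sets does better; here 0 is left uncovered.

10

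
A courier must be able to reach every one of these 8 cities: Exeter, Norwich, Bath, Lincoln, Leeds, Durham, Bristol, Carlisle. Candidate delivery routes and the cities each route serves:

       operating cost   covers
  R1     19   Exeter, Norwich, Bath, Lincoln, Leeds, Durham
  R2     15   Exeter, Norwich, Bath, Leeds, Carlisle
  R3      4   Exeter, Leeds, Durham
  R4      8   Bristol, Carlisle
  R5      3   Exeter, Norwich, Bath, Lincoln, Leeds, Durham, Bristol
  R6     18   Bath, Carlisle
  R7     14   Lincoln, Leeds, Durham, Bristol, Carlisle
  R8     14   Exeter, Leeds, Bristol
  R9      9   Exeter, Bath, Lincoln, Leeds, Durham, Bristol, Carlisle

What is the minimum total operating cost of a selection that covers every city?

R4, R5 cover every city at operating cost 8 + 3 = 11.
Any cover uses at least 2 routes; among all covering selections none totals below 11.

11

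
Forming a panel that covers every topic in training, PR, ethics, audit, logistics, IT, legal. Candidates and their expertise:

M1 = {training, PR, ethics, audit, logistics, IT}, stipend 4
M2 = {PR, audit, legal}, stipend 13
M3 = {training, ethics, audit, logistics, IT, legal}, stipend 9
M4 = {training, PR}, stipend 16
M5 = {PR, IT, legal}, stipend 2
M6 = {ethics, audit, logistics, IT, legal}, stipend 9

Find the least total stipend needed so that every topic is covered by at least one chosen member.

6

M1, M5 cover every topic at stipend 4 + 2 = 6.
Any cover uses at least 2 members; among all covering selections none totals below 6.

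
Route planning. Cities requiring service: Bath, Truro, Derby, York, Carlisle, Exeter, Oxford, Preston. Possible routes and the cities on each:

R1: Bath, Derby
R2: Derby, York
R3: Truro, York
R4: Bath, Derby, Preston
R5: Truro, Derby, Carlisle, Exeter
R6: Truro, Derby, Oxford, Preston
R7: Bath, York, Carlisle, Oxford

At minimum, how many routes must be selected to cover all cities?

3

R4, R5, R7 together cover {Bath, Truro, Derby, York, Carlisle, Exeter, Oxford, Preston} — every city.
No 2 of the 7 routes cover everything (all 21 pairs fall short), so 3 is minimum.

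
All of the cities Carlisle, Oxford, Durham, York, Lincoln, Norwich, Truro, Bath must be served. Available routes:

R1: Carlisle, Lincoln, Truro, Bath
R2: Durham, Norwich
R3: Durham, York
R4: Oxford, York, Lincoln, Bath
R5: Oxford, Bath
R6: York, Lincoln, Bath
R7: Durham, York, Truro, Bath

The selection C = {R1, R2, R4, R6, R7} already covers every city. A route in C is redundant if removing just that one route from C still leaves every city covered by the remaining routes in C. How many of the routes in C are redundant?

2

Drop R1: Carlisle uncovered — not redundant.
Drop R2: Norwich uncovered — not redundant.
Drop R4: Oxford uncovered — not redundant.
Drop R6: the rest still cover every city — redundant.
Drop R7: the rest still cover every city — redundant.
2 redundant: R6, R7.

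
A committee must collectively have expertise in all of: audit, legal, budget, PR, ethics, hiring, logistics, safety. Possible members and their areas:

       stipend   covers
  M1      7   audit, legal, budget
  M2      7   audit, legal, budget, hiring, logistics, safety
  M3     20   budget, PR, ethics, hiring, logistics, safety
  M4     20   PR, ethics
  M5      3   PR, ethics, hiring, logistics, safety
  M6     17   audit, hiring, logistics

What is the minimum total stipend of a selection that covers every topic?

10

M1, M5 cover every topic at stipend 7 + 3 = 10.
Any cover uses at least 2 members; among all covering selections none totals below 10.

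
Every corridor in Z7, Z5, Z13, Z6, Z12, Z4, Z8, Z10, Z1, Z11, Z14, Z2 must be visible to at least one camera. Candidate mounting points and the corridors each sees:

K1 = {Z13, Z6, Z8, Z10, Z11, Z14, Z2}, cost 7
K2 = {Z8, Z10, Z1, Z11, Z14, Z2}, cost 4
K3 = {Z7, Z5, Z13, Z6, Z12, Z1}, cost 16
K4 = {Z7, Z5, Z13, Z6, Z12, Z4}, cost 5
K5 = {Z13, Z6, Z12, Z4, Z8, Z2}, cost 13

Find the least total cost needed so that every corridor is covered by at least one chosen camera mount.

K2, K4 cover every corridor at cost 4 + 5 = 9.
Any cover uses at least 2 camera mounts; among all covering selections none totals below 9.

9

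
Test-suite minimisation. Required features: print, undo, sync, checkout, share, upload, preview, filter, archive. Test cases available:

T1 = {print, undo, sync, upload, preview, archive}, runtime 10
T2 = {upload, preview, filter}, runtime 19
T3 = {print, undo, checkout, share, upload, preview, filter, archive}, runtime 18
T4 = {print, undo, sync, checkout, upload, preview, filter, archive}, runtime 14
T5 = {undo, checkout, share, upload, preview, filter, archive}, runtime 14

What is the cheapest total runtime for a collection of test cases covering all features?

T1, T5 cover every feature at runtime 10 + 14 = 24.
Any cover uses at least 2 test cases; among all covering selections none totals below 24.

24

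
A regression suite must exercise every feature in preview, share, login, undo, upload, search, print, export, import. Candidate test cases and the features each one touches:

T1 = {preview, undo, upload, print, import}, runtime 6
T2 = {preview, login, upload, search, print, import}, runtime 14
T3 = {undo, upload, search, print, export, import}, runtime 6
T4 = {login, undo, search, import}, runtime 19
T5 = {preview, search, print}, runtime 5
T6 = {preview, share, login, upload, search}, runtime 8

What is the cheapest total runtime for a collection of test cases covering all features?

14

T3, T6 cover every feature at runtime 6 + 8 = 14.
Any cover uses at least 2 test cases; among all covering selections none totals below 14.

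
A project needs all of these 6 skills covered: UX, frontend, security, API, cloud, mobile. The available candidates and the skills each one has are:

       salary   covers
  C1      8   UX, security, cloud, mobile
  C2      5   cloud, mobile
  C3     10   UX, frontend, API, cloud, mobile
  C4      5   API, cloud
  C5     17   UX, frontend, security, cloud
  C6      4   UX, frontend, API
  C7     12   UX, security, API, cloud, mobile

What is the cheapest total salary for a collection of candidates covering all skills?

C1, C6 cover every skill at salary 8 + 4 = 12.
Any cover uses at least 2 candidates; among all covering selections none totals below 12.
Greedy by coverage-per-salary would pick C6, C2, C1 for 17 — worse than the optimum 12.

12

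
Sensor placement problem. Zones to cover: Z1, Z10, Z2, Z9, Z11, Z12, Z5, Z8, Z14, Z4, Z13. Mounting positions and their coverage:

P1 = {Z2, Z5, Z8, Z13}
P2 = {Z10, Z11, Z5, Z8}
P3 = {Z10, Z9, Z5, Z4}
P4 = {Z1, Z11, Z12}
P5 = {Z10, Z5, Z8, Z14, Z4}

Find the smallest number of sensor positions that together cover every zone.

P1, P3, P4, P5 together cover {Z1, Z10, Z2, Z9, Z11, Z12, Z5, Z8, Z14, Z4, Z13} — every zone.
No 3 of the 5 sensor positions cover everything (all 10 triples fall short), so 4 is minimum.

4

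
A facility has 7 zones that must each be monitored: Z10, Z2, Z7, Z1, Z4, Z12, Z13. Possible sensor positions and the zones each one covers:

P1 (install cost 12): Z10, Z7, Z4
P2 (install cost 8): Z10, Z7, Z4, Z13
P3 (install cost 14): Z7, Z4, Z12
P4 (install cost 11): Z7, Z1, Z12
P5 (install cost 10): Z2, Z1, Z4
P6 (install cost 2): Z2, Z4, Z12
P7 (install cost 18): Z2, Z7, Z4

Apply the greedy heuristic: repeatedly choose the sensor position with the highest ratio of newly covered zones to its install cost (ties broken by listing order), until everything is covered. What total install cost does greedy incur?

Pick 1: P6 adds 3 new (Z2, Z4, Z12) at install cost 2 (ratio 3/2).
Pick 2: P2 adds 3 new (Z10, Z7, Z13) at install cost 8 (ratio 3/8).
Pick 3: P5 adds 1 new (Z1) at install cost 10 (ratio 1/10).
Greedy total install cost: 2 + 8 + 10 = 20.

20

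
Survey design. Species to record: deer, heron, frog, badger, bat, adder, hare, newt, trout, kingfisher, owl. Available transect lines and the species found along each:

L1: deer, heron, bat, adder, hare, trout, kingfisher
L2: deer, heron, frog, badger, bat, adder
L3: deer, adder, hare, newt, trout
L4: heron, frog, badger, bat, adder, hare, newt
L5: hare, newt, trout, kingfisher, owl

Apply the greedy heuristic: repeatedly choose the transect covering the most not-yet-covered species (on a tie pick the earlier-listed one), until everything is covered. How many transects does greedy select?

3

Pick 1: L1 covers 7 new species (deer, heron, bat, adder, hare, trout, kingfisher).
Pick 2: L4 covers 3 new species (frog, badger, newt).
Pick 3: L5 covers 1 new species (owl).
Greedy uses 3 transects. (The true minimum is 2.)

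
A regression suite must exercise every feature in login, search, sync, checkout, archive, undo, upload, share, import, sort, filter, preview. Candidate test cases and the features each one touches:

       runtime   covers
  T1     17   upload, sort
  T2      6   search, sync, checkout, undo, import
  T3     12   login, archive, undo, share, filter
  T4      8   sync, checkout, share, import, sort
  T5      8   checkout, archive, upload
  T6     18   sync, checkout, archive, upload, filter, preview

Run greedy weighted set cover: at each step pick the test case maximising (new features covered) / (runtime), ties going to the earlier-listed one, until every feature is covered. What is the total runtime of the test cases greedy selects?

Pick 1: T2 adds 5 new (search, sync, checkout, undo, import) at runtime 6 (ratio 5/6).
Pick 2: T3 adds 4 new (login, archive, share, filter) at runtime 12 (ratio 4/12).
Pick 3: T4 adds 1 new (sort) at runtime 8 (ratio 1/8).
Pick 4: T5 adds 1 new (upload) at runtime 8 (ratio 1/8).
Pick 5: T6 adds 1 new (preview) at runtime 18 (ratio 1/18).
Greedy total runtime: 6 + 12 + 8 + 8 + 18 = 52. (The true optimum is 44, so greedy overshoots here.)

52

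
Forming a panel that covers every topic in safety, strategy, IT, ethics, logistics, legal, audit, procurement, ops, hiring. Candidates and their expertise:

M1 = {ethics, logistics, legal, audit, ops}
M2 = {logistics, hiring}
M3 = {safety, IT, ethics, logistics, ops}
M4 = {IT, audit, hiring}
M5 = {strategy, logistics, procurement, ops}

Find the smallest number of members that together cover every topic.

M1, M2, M3, M5 together cover {safety, strategy, IT, ethics, logistics, legal, audit, procurement, ops, hiring} — every topic.
No 3 of the 5 members cover everything (all 10 triples fall short), so 4 is minimum.

4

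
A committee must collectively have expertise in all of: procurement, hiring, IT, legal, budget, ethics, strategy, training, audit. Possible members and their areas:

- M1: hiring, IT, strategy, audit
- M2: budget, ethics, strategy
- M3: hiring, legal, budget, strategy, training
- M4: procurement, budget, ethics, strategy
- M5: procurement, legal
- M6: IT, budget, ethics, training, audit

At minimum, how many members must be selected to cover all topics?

M1, M3, M4 together cover {procurement, hiring, IT, legal, budget, ethics, strategy, training, audit} — every topic.
No 2 of the 6 members cover everything (all 15 pairs fall short), so 3 is minimum.

3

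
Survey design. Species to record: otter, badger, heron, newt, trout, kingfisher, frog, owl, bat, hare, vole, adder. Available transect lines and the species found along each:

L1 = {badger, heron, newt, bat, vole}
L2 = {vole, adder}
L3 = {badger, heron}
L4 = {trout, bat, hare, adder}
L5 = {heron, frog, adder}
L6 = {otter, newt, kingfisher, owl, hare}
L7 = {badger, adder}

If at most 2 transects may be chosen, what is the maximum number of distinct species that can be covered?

9

Choosing L1, L6 covers {otter, badger, heron, newt, kingfisher, owl, bat, hare, vole} — 9 species.
No choice of 2 transects does better; here trout, frog, adder are left uncovered.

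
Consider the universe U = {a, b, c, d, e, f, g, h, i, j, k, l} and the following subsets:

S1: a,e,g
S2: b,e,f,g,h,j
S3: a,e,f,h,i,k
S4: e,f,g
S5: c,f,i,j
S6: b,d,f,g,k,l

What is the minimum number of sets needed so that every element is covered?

3

S3, S5, S6 together cover {a, b, c, d, e, f, g, h, i, j, k, l} — every element.
No 2 of the 6 sets cover everything (all 15 pairs fall short), so 3 is minimum.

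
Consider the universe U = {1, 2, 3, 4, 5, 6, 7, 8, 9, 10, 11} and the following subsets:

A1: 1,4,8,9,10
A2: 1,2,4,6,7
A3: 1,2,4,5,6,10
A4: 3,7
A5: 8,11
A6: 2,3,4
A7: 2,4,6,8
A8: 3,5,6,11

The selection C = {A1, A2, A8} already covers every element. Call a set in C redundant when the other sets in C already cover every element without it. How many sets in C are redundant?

Drop A1: 8, 9, 10 uncovered — not redundant.
Drop A2: 2, 7 uncovered — not redundant.
Drop A8: 3, 5, 11 uncovered — not redundant.
None of the sets in C is redundant.

0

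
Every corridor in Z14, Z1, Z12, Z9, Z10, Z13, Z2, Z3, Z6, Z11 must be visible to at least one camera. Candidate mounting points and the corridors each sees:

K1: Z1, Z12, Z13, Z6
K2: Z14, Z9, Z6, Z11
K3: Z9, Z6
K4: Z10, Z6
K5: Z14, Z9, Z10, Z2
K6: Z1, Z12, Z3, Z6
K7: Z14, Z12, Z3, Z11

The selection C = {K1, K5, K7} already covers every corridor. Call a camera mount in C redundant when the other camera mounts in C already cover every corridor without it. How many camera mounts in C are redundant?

Drop K1: Z1, Z13, Z6 uncovered — not redundant.
Drop K5: Z9, Z10, Z2 uncovered — not redundant.
Drop K7: Z3, Z11 uncovered — not redundant.
None of the camera mounts in C is redundant.

0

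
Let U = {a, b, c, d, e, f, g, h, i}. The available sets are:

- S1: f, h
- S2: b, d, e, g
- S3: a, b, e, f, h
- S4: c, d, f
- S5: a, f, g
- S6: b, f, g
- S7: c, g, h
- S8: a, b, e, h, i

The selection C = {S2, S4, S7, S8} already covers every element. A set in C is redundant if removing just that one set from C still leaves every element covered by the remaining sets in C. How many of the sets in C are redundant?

2

Drop S2: the rest still cover every element — redundant.
Drop S4: f uncovered — not redundant.
Drop S7: the rest still cover every element — redundant.
Drop S8: a, i uncovered — not redundant.
2 redundant: S2, S7.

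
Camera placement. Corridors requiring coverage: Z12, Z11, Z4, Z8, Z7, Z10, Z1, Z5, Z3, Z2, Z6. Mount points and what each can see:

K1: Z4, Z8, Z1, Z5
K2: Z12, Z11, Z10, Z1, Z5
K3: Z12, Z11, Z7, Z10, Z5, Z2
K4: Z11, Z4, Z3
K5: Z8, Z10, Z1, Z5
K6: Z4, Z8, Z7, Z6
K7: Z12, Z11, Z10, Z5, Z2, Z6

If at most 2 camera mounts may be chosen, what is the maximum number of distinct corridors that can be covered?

Choosing K1, K3 covers {Z12, Z11, Z4, Z8, Z7, Z10, Z1, Z5, Z2} — 9 corridors.
No choice of 2 camera mounts does better; here Z3, Z6 are left uncovered.

9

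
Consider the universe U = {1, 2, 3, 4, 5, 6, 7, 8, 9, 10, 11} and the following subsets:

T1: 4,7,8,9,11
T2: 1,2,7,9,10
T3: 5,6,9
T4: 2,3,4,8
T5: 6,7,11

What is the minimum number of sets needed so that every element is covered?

T1, T2, T3, T4 together cover {1, 2, 3, 4, 5, 6, 7, 8, 9, 10, 11} — every element.
No 3 of the 5 sets cover everything (all 10 triples fall short), so 4 is minimum.

4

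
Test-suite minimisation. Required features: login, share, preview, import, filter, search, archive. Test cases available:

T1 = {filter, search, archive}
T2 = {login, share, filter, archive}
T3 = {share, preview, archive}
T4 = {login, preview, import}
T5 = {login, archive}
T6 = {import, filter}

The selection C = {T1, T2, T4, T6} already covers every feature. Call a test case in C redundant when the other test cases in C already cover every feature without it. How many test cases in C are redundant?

Drop T1: search uncovered — not redundant.
Drop T2: share uncovered — not redundant.
Drop T4: preview uncovered — not redundant.
Drop T6: the rest still cover every feature — redundant.
1 redundant: T6.

1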